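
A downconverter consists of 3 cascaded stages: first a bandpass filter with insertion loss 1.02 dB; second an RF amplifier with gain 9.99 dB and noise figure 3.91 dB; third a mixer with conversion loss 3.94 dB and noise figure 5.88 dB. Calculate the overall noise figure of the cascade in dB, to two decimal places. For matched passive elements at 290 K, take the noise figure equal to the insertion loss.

5.41 dB

Convert to linear (a loss of L dB is a gain of −L dB): F_i = 10^(NF_i/10), G_i = 10^(G_i,dB/10)
  Stage 1: F_1 = 10^(1.02/10) = 1.265, G_1 = 10^(−1.02/10) = 0.7907
  Stage 2: F_2 = 10^(3.91/10) = 2.460, G_2 = 10^(9.99/10) = 9.977
  Stage 3: F_3 = 10^(5.88/10) = 3.873, G_3 = 10^(−3.94/10) = 0.4036
Friis cascade:
  F = 1.265 + (2.460 − 1)/0.7907 + (3.873 − 1)/7.889 = 3.476
NF = 10 log₁₀(3.476) = 5.41 dB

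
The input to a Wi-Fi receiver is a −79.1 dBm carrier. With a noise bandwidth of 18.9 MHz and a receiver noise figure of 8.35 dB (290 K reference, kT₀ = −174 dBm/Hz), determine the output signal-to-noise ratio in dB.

Noise floor: N = −174 + 10 log₁₀(B) + NF
10 log₁₀(1.89×10⁷) = 72.76 dB
N = −174 + 72.76 + 8.35 = −92.89 dBm
SNR = P_sig − N = −79.1 − (−92.89) = 13.79 dB → 13.8 dB

13.8 dB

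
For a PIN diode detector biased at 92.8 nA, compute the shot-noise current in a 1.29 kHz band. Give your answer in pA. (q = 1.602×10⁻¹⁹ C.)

I_n = √(2qI·B)
2qI·B = 2 × 1.602×10⁻¹⁹ × 9.28×10⁻⁸ × 1.29×10³ = 3.84×10⁻²³ A²
I_n = √(3.84×10⁻²³) = 6.19×10⁻¹² A = 6.19 pA

6.19 pA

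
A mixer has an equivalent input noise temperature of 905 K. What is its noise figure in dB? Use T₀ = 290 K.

6.15 dB

F = 1 + T_e/T₀ = 1 + 905/290 = 4.12069
NF = 10 log₁₀(4.12069) = 6.15 dB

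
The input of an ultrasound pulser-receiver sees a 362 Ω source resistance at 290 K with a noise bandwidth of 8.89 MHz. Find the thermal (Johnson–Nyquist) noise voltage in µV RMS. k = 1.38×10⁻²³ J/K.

7.18 µV

V_n = √(4kTRB)
4kTRB = 4 × 1.38×10⁻²³ × 290 × 3.62×10² × 8.89×10⁶ = 5.15×10⁻¹¹ V²
V_n = √(5.15×10⁻¹¹) = 7.18×10⁻⁶ V = 7.18 µV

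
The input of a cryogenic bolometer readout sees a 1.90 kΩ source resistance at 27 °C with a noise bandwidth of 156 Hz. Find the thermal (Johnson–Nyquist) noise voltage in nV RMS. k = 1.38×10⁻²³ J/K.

T = 27 °C + 273.15 = 300.15 K
V_n = √(4kTRB)
4kTRB = 4 × 1.38×10⁻²³ × 300.15 × 1.90×10³ × 1.56×10² = 4.91×10⁻¹⁵ V²
V_n = √(4.91×10⁻¹⁵) = 7.01×10⁻⁸ V = 70.1 nV

70.1 nV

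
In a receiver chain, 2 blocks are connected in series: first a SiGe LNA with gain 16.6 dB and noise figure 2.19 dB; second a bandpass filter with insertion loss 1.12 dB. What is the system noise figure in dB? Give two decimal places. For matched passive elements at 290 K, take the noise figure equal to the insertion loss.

2.21 dB

Convert to linear (a loss of L dB is a gain of −L dB): F_i = 10^(NF_i/10), G_i = 10^(G_i,dB/10)
  Stage 1: F_1 = 10^(2.19/10) = 1.656, G_1 = 10^(16.6/10) = 45.71
  Stage 2: F_2 = 10^(1.12/10) = 1.294, G_2 = 10^(−1.12/10) = 0.7727
Friis cascade:
  F = 1.656 + (1.294 − 1)/45.71 = 1.662
NF = 10 log₁₀(1.662) = 2.21 dB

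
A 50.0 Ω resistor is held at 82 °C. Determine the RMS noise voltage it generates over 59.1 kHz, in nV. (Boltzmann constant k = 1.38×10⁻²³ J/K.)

241 nV

T = 82 °C + 273.15 = 355.15 K
V_n = √(4kTRB)
4kTRB = 4 × 1.38×10⁻²³ × 355.15 × 5.00×10¹ × 5.91×10⁴ = 5.79×10⁻¹⁴ V²
V_n = √(5.79×10⁻¹⁴) = 2.41×10⁻⁷ V = 241 nV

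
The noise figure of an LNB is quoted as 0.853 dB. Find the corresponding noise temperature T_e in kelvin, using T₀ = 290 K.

62.9 K

F = 10^(0.853/10) = 1.21703
T_e = (F − 1)·T₀ = (1.21703 − 1) × 290 = 62.9 K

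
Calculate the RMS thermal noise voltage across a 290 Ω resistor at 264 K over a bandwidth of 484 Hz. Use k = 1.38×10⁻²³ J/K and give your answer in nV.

45.2 nV

V_n = √(4kTRB)
4kTRB = 4 × 1.38×10⁻²³ × 264 × 2.90×10² × 4.84×10² = 2.05×10⁻¹⁵ V²
V_n = √(2.05×10⁻¹⁵) = 4.52×10⁻⁸ V = 45.2 nV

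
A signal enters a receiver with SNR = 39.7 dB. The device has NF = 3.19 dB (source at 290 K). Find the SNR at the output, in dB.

36.51 dB

By definition F = SNR_in/SNR_out, so in dB: SNR_out = SNR_in − NF
SNR_out = 39.7 − 3.19 = 36.51 dB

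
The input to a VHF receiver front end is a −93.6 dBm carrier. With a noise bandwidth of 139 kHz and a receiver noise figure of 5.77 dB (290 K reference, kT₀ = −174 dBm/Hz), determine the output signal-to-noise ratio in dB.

23.2 dB

Noise floor: N = −174 + 10 log₁₀(B) + NF
10 log₁₀(1.39×10⁵) = 51.43 dB
N = −174 + 51.43 + 5.77 = −116.80 dBm
SNR = P_sig − N = −93.6 − (−116.80) = 23.20 dB → 23.2 dB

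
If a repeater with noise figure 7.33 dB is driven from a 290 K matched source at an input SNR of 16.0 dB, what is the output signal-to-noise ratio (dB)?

8.67 dB

By definition F = SNR_in/SNR_out, so in dB: SNR_out = SNR_in − NF
SNR_out = 16.0 − 7.33 = 8.67 dB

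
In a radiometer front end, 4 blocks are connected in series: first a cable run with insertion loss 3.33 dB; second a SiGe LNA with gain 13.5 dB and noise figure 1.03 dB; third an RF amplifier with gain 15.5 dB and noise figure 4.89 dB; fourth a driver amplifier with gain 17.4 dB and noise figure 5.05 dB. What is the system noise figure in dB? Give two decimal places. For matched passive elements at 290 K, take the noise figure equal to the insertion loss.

Convert to linear (a loss of L dB is a gain of −L dB): F_i = 10^(NF_i/10), G_i = 10^(G_i,dB/10)
  Stage 1: F_1 = 10^(3.33/10) = 2.153, G_1 = 10^(−3.33/10) = 0.4645
  Stage 2: F_2 = 10^(1.03/10) = 1.268, G_2 = 10^(13.5/10) = 22.39
  Stage 3: F_3 = 10^(4.89/10) = 3.083, G_3 = 10^(15.5/10) = 35.48
  Stage 4: F_4 = 10^(5.05/10) = 3.199, G_4 = 10^(17.4/10) = 54.95
Friis cascade:
  F = 2.153 + (1.268 − 1)/0.4645 + (3.083 − 1)/10.40 + (3.199 − 1)/369.0 = 2.935
NF = 10 log₁₀(2.935) = 4.68 dB

4.68 dB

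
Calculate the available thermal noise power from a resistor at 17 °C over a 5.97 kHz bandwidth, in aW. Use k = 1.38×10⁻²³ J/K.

23.9 aW

T = 17 °C + 273.15 = 290.15 K
P_n = kTB = 1.38×10⁻²³ × 290.15 × 5.97×10³ = 2.39×10⁻¹⁷ W = 23.9 aW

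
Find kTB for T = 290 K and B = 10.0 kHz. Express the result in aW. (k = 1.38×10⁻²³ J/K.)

P_n = kTB = 1.38×10⁻²³ × 290 × 1.00×10⁴ = 4.00×10⁻¹⁷ W = 40.0 aW

40.0 aW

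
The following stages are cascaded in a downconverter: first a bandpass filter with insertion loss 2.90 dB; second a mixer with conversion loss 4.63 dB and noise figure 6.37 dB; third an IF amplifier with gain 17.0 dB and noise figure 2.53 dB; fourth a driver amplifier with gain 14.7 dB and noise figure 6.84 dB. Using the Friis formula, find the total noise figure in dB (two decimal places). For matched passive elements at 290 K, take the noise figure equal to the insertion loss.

11.26 dB

Convert to linear (a loss of L dB is a gain of −L dB): F_i = 10^(NF_i/10), G_i = 10^(G_i,dB/10)
  Stage 1: F_1 = 10^(2.90/10) = 1.950, G_1 = 10^(−2.90/10) = 0.5129
  Stage 2: F_2 = 10^(6.37/10) = 4.335, G_2 = 10^(−4.63/10) = 0.3443
  Stage 3: F_3 = 10^(2.53/10) = 1.791, G_3 = 10^(17.0/10) = 50.12
  Stage 4: F_4 = 10^(6.84/10) = 4.831, G_4 = 10^(14.7/10) = 29.51
Friis cascade:
  F = 1.950 + (4.335 − 1)/0.5129 + (1.791 − 1)/0.1766 + (4.831 − 1)/8.851 = 13.36
NF = 10 log₁₀(13.36) = 11.26 dB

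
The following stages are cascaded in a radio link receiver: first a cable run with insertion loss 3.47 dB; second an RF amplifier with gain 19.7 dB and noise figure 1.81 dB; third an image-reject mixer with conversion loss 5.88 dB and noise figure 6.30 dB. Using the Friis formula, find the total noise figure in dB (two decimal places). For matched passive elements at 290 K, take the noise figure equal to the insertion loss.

5.38 dB

Convert to linear (a loss of L dB is a gain of −L dB): F_i = 10^(NF_i/10), G_i = 10^(G_i,dB/10)
  Stage 1: F_1 = 10^(3.47/10) = 2.223, G_1 = 10^(−3.47/10) = 0.4498
  Stage 2: F_2 = 10^(1.81/10) = 1.517, G_2 = 10^(19.7/10) = 93.33
  Stage 3: F_3 = 10^(6.30/10) = 4.266, G_3 = 10^(−5.88/10) = 0.2582
Friis cascade:
  F = 2.223 + (1.517 − 1)/0.4498 + (4.266 − 1)/41.98 = 3.451
NF = 10 log₁₀(3.451) = 5.38 dB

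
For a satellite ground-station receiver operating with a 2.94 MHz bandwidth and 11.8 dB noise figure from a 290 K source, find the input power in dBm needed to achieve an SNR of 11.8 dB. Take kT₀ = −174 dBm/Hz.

−85.7 dBm

Sensitivity = −174 + 10 log₁₀(B) + NF + SNR_min
= −174 + 64.68 + 11.8 + 11.8
= −85.72 dBm → −85.7 dBm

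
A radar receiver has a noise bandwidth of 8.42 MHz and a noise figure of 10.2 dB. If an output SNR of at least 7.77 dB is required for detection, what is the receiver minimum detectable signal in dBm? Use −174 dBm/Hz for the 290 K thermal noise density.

Sensitivity = −174 + 10 log₁₀(B) + NF + SNR_min
= −174 + 69.25 + 10.2 + 7.77
= −86.78 dBm → −86.8 dBm

−86.8 dBm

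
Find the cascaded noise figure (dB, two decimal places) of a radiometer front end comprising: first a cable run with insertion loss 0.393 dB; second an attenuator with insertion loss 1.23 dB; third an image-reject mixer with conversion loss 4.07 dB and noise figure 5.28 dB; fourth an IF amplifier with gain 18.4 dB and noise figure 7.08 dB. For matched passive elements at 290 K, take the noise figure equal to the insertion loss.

13.04 dB

Convert to linear (a loss of L dB is a gain of −L dB): F_i = 10^(NF_i/10), G_i = 10^(G_i,dB/10)
  Stage 1: F_1 = 10^(0.393/10) = 1.095, G_1 = 10^(−0.393/10) = 0.9135
  Stage 2: F_2 = 10^(1.23/10) = 1.327, G_2 = 10^(−1.23/10) = 0.7534
  Stage 3: F_3 = 10^(5.28/10) = 3.373, G_3 = 10^(−4.07/10) = 0.3917
  Stage 4: F_4 = 10^(7.08/10) = 5.105, G_4 = 10^(18.4/10) = 69.18
Friis cascade:
  F = 1.095 + (1.327 − 1)/0.9135 + (3.373 − 1)/0.6882 + (5.105 − 1)/0.2696 = 20.13
NF = 10 log₁₀(20.13) = 13.04 dB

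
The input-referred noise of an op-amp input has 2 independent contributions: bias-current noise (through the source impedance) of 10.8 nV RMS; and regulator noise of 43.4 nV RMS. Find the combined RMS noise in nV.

Uncorrelated sources add in power (mean-square): V_tot = √(ΣV_i²)
V_tot = √[(1.08×10⁻⁸)² + (4.34×10⁻⁸)²] = 4.47×10⁻⁸ V = 44.7 nV

44.7 nV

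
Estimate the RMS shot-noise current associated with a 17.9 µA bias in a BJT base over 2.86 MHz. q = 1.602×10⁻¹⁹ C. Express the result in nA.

I_n = √(2qI·B)
2qI·B = 2 × 1.602×10⁻¹⁹ × 1.79×10⁻⁵ × 2.86×10⁶ = 1.64×10⁻¹⁷ A²
I_n = √(1.64×10⁻¹⁷) = 4.05×10⁻⁹ A = 4.05 nA

4.05 nA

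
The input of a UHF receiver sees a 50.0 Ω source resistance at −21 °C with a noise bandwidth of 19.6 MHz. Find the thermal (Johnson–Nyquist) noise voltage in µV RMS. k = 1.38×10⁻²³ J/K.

3.69 µV

T = −21 °C + 273.15 = 252.15 K
V_n = √(4kTRB)
4kTRB = 4 × 1.38×10⁻²³ × 252.15 × 5.00×10¹ × 1.96×10⁷ = 1.36×10⁻¹¹ V²
V_n = √(1.36×10⁻¹¹) = 3.69×10⁻⁶ V = 3.69 µV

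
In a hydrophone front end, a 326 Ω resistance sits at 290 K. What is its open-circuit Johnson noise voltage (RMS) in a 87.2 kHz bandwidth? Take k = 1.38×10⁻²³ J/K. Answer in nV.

675 nV

V_n = √(4kTRB)
4kTRB = 4 × 1.38×10⁻²³ × 290 × 3.26×10² × 8.72×10⁴ = 4.55×10⁻¹³ V²
V_n = √(4.55×10⁻¹³) = 6.75×10⁻⁷ V = 675 nV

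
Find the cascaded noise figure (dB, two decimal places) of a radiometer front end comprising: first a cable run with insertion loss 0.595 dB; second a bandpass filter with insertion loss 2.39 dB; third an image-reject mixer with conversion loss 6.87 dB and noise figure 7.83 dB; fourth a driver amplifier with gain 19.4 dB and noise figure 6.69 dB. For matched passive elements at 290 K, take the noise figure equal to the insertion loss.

Convert to linear (a loss of L dB is a gain of −L dB): F_i = 10^(NF_i/10), G_i = 10^(G_i,dB/10)
  Stage 1: F_1 = 10^(0.595/10) = 1.147, G_1 = 10^(−0.595/10) = 0.8720
  Stage 2: F_2 = 10^(2.39/10) = 1.734, G_2 = 10^(−2.39/10) = 0.5768
  Stage 3: F_3 = 10^(7.83/10) = 6.067, G_3 = 10^(−6.87/10) = 0.2056
  Stage 4: F_4 = 10^(6.69/10) = 4.667, G_4 = 10^(19.4/10) = 87.10
Friis cascade:
  F = 1.147 + (1.734 − 1)/0.8720 + (6.067 − 1)/0.5029 + (4.667 − 1)/0.1034 = 47.53
NF = 10 log₁₀(47.53) = 16.77 dB

16.77 dB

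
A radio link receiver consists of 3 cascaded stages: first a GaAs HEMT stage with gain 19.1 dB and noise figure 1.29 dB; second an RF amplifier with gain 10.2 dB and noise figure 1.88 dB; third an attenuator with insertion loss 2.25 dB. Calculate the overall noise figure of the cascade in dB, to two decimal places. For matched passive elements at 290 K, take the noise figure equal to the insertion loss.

Convert to linear (a loss of L dB is a gain of −L dB): F_i = 10^(NF_i/10), G_i = 10^(G_i,dB/10)
  Stage 1: F_1 = 10^(1.29/10) = 1.346, G_1 = 10^(19.1/10) = 81.28
  Stage 2: F_2 = 10^(1.88/10) = 1.542, G_2 = 10^(10.2/10) = 10.47
  Stage 3: F_3 = 10^(2.25/10) = 1.679, G_3 = 10^(−2.25/10) = 0.5957
Friis cascade:
  F = 1.346 + (1.542 − 1)/81.28 + (1.679 − 1)/851.1 = 1.353
NF = 10 log₁₀(1.353) = 1.31 dB

1.31 dB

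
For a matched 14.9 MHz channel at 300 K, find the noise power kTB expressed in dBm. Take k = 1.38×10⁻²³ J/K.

P_n = kTB = 1.38×10⁻²³ × 300 × 1.49×10⁷ = 6.17×10⁻¹⁴ W
In dBm: 10 log₁₀(6.17×10⁻¹⁴ / 10⁻³) = −102.1 dBm

−102.1 dBm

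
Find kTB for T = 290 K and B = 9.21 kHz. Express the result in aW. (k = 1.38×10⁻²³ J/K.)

P_n = kTB = 1.38×10⁻²³ × 290 × 9.21×10³ = 3.69×10⁻¹⁷ W = 36.9 aW

36.9 aW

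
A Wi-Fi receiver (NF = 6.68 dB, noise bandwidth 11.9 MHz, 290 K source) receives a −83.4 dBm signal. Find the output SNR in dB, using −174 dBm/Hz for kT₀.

Noise floor: N = −174 + 10 log₁₀(B) + NF
10 log₁₀(1.19×10⁷) = 70.76 dB
N = −174 + 70.76 + 6.68 = −96.56 dBm
SNR = P_sig − N = −83.4 − (−96.56) = 13.16 dB → 13.2 dB

13.2 dB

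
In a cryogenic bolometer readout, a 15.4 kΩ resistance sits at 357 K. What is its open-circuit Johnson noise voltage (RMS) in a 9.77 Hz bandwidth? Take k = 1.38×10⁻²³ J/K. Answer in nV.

54.5 nV

V_n = √(4kTRB)
4kTRB = 4 × 1.38×10⁻²³ × 357 × 1.54×10⁴ × 9.77×10⁰ = 2.96×10⁻¹⁵ V²
V_n = √(2.96×10⁻¹⁵) = 5.45×10⁻⁸ V = 54.5 nV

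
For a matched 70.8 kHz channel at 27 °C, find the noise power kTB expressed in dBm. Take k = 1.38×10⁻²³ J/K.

T = 27 °C + 273.15 = 300.15 K
P_n = kTB = 1.38×10⁻²³ × 300.15 × 7.08×10⁴ = 2.93×10⁻¹⁶ W
In dBm: 10 log₁₀(2.93×10⁻¹⁶ / 10⁻³) = −125.3 dBm

−125.3 dBm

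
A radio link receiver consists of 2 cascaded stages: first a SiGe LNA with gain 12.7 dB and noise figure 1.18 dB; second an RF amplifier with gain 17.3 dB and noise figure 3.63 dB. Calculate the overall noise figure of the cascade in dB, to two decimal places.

Convert to linear (a loss of L dB is a gain of −L dB): F_i = 10^(NF_i/10), G_i = 10^(G_i,dB/10)
  Stage 1: F_1 = 10^(1.18/10) = 1.312, G_1 = 10^(12.7/10) = 18.62
  Stage 2: F_2 = 10^(3.63/10) = 2.307, G_2 = 10^(17.3/10) = 53.70
Friis cascade:
  F = 1.312 + (2.307 − 1)/18.62 = 1.382
NF = 10 log₁₀(1.382) = 1.41 dB

1.41 dB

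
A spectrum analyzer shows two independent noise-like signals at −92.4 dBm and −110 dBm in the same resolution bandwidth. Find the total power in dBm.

Convert to linear, add, convert back:
P₁ = 5.75×10⁻¹³ W, P₂ = 1.00×10⁻¹⁴ W
P_tot = 5.85×10⁻¹³ W → 10 log₁₀(P_tot / 10⁻³) = −92.3 dBm

−92.3 dBm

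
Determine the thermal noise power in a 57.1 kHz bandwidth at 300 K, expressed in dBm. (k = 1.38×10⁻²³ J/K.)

−126.3 dBm

P_n = kTB = 1.38×10⁻²³ × 300 × 5.71×10⁴ = 2.36×10⁻¹⁶ W
In dBm: 10 log₁₀(2.36×10⁻¹⁶ / 10⁻³) = −126.3 dBm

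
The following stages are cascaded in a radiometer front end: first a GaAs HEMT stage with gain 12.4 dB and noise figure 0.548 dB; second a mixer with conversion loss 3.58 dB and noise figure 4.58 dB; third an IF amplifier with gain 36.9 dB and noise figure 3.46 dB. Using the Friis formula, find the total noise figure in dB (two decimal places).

Convert to linear (a loss of L dB is a gain of −L dB): F_i = 10^(NF_i/10), G_i = 10^(G_i,dB/10)
  Stage 1: F_1 = 10^(0.548/10) = 1.134, G_1 = 10^(12.4/10) = 17.38
  Stage 2: F_2 = 10^(4.58/10) = 2.871, G_2 = 10^(−3.58/10) = 0.4385
  Stage 3: F_3 = 10^(3.46/10) = 2.218, G_3 = 10^(36.9/10) = 4898
Friis cascade:
  F = 1.134 + (2.871 − 1)/17.38 + (2.218 − 1)/7.621 = 1.402
NF = 10 log₁₀(1.402) = 1.47 dB

1.47 dB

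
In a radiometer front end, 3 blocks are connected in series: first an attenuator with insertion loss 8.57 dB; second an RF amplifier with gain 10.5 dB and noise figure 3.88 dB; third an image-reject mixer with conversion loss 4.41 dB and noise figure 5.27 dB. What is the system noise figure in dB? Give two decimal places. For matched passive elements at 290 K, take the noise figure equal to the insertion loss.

Convert to linear (a loss of L dB is a gain of −L dB): F_i = 10^(NF_i/10), G_i = 10^(G_i,dB/10)
  Stage 1: F_1 = 10^(8.57/10) = 7.194, G_1 = 10^(−8.57/10) = 0.1390
  Stage 2: F_2 = 10^(3.88/10) = 2.443, G_2 = 10^(10.5/10) = 11.22
  Stage 3: F_3 = 10^(5.27/10) = 3.365, G_3 = 10^(−4.41/10) = 0.3622
Friis cascade:
  F = 7.194 + (2.443 − 1)/0.1390 + (3.365 − 1)/1.560 = 19.10
NF = 10 log₁₀(19.10) = 12.81 dB

12.81 dB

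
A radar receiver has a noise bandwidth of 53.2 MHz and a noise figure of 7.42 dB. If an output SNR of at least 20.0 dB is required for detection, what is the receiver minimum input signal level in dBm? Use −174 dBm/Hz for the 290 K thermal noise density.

−69.3 dBm

Sensitivity = −174 + 10 log₁₀(B) + NF + SNR_min
= −174 + 77.26 + 7.42 + 20.0
= −69.32 dBm → −69.3 dBm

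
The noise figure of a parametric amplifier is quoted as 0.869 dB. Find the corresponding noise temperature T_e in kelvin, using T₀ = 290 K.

F = 10^(0.869/10) = 1.22152
T_e = (F − 1)·T₀ = (1.22152 − 1) × 290 = 64.2 K

64.2 K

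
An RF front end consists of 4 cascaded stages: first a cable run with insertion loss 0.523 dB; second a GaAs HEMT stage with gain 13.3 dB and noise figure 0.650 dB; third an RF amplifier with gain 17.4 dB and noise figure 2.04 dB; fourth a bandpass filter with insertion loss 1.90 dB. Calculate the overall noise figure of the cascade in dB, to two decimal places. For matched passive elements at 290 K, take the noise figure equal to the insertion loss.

1.28 dB

Convert to linear (a loss of L dB is a gain of −L dB): F_i = 10^(NF_i/10), G_i = 10^(G_i,dB/10)
  Stage 1: F_1 = 10^(0.523/10) = 1.128, G_1 = 10^(−0.523/10) = 0.8865
  Stage 2: F_2 = 10^(0.650/10) = 1.161, G_2 = 10^(13.3/10) = 21.38
  Stage 3: F_3 = 10^(2.04/10) = 1.600, G_3 = 10^(17.4/10) = 54.95
  Stage 4: F_4 = 10^(1.90/10) = 1.549, G_4 = 10^(−1.90/10) = 0.6457
Friis cascade:
  F = 1.128 + (1.161 − 1)/0.8865 + (1.600 − 1)/18.95 + (1.549 − 1)/1042 = 1.342
NF = 10 log₁₀(1.342) = 1.28 dB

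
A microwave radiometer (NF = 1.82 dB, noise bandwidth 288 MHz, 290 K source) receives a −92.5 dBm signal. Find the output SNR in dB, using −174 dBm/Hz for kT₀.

Noise floor: N = −174 + 10 log₁₀(B) + NF
10 log₁₀(2.88×10⁸) = 84.59 dB
N = −174 + 84.59 + 1.82 = −87.59 dBm
SNR = P_sig − N = −92.5 − (−87.59) = −4.91 dB → −4.9 dB

−4.9 dB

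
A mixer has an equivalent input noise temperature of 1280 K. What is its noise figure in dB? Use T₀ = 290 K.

7.34 dB

F = 1 + T_e/T₀ = 1 + 1280/290 = 5.41379
NF = 10 log₁₀(5.41379) = 7.34 dB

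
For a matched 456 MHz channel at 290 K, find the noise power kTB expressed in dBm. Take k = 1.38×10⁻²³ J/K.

P_n = kTB = 1.38×10⁻²³ × 290 × 4.56×10⁸ = 1.82×10⁻¹² W
In dBm: 10 log₁₀(1.82×10⁻¹² / 10⁻³) = −87.4 dBm

−87.4 dBm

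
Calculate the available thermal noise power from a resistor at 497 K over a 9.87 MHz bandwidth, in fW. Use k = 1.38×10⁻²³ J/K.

P_n = kTB = 1.38×10⁻²³ × 497 × 9.87×10⁶ = 6.77×10⁻¹⁴ W = 67.7 fW

67.7 fW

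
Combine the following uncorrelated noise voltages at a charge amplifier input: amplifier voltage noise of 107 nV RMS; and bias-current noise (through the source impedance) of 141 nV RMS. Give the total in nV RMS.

Uncorrelated sources add in power (mean-square): V_tot = √(ΣV_i²)
V_tot = √[(1.07×10⁻⁷)² + (1.41×10⁻⁷)²] = 1.77×10⁻⁷ V = 177 nV

177 nV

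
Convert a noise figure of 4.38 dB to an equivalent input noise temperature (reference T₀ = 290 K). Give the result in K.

F = 10^(4.38/10) = 2.74157
T_e = (F − 1)·T₀ = (2.74157 − 1) × 290 = 505 K

505 K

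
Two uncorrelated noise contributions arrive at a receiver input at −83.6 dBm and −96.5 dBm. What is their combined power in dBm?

Convert to linear, add, convert back:
P₁ = 4.37×10⁻¹² W, P₂ = 2.24×10⁻¹³ W
P_tot = 4.59×10⁻¹² W → 10 log₁₀(P_tot / 10⁻³) = −83.4 dBm

−83.4 dBm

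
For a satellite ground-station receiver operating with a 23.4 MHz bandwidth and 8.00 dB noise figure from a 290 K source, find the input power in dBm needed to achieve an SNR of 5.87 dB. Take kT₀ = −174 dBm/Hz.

−86.4 dBm

Sensitivity = −174 + 10 log₁₀(B) + NF + SNR_min
= −174 + 73.69 + 8.00 + 5.87
= −86.44 dBm → −86.4 dBm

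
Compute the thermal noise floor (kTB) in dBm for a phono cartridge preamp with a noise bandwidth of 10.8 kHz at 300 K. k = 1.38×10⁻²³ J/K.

P_n = kTB = 1.38×10⁻²³ × 300 × 1.08×10⁴ = 4.47×10⁻¹⁷ W
In dBm: 10 log₁₀(4.47×10⁻¹⁷ / 10⁻³) = −133.5 dBm

−133.5 dBm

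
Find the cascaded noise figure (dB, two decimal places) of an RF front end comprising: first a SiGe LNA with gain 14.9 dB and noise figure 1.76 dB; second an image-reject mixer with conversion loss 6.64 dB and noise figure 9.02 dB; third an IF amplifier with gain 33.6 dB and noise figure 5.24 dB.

Convert to linear (a loss of L dB is a gain of −L dB): F_i = 10^(NF_i/10), G_i = 10^(G_i,dB/10)
  Stage 1: F_1 = 10^(1.76/10) = 1.500, G_1 = 10^(14.9/10) = 30.90
  Stage 2: F_2 = 10^(9.02/10) = 7.980, G_2 = 10^(−6.64/10) = 0.2168
  Stage 3: F_3 = 10^(5.24/10) = 3.342, G_3 = 10^(33.6/10) = 2291
Friis cascade:
  F = 1.500 + (7.980 − 1)/30.90 + (3.342 − 1)/6.699 = 2.075
NF = 10 log₁₀(2.075) = 3.17 dB

3.17 dB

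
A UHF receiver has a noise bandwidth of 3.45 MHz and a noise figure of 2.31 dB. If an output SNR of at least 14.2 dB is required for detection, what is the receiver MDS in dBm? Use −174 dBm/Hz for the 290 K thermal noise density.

Sensitivity = −174 + 10 log₁₀(B) + NF + SNR_min
= −174 + 65.38 + 2.31 + 14.2
= −92.11 dBm → −92.1 dBm

−92.1 dBm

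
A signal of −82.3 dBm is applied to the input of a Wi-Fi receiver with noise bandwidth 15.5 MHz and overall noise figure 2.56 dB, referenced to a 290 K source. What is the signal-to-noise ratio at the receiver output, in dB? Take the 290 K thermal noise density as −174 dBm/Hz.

Noise floor: N = −174 + 10 log₁₀(B) + NF
10 log₁₀(1.55×10⁷) = 71.9 dB
N = −174 + 71.9 + 2.56 = −99.54 dBm
SNR = P_sig − N = −82.3 − (−99.54) = 17.24 dB → 17.2 dB

17.2 dB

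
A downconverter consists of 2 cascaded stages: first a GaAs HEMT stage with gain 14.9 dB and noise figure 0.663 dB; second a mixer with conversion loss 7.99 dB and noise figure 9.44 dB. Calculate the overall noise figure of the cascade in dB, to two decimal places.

Convert to linear (a loss of L dB is a gain of −L dB): F_i = 10^(NF_i/10), G_i = 10^(G_i,dB/10)
  Stage 1: F_1 = 10^(0.663/10) = 1.165, G_1 = 10^(14.9/10) = 30.90
  Stage 2: F_2 = 10^(9.44/10) = 8.790, G_2 = 10^(−7.99/10) = 0.1589
Friis cascade:
  F = 1.165 + (8.790 − 1)/30.90 = 1.417
NF = 10 log₁₀(1.417) = 1.51 dB

1.51 dB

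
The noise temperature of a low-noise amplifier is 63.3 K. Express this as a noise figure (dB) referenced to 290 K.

0.857 dB

F = 1 + T_e/T₀ = 1 + 63.3/290 = 1.21828
NF = 10 log₁₀(1.21828) = 0.857 dB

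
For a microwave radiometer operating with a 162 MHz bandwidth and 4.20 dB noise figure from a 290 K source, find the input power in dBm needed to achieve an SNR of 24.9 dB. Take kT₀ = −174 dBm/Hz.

Sensitivity = −174 + 10 log₁₀(B) + NF + SNR_min
= −174 + 82.1 + 4.20 + 24.9
= −62.80 dBm → −62.8 dBm

−62.8 dBm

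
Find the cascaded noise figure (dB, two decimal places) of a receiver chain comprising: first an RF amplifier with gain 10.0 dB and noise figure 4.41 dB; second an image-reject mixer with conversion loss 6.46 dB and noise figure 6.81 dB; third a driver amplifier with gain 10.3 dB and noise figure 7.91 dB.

Convert to linear (a loss of L dB is a gain of −L dB): F_i = 10^(NF_i/10), G_i = 10^(G_i,dB/10)
  Stage 1: F_1 = 10^(4.41/10) = 2.761, G_1 = 10^(10.0/10) = 10.00
  Stage 2: F_2 = 10^(6.81/10) = 4.797, G_2 = 10^(−6.46/10) = 0.2259
  Stage 3: F_3 = 10^(7.91/10) = 6.180, G_3 = 10^(10.3/10) = 10.72
Friis cascade:
  F = 2.761 + (4.797 − 1)/10.00 + (6.180 − 1)/2.259 = 5.433
NF = 10 log₁₀(5.433) = 7.35 dB

7.35 dB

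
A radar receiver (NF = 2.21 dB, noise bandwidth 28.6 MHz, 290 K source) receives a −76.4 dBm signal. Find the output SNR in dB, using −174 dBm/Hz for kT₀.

Noise floor: N = −174 + 10 log₁₀(B) + NF
10 log₁₀(2.86×10⁷) = 74.56 dB
N = −174 + 74.56 + 2.21 = −97.23 dBm
SNR = P_sig − N = −76.4 − (−97.23) = 20.83 dB → 20.8 dB

20.8 dB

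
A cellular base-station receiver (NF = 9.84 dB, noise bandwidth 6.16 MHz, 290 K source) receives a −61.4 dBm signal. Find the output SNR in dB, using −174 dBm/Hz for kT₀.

Noise floor: N = −174 + 10 log₁₀(B) + NF
10 log₁₀(6.16×10⁶) = 67.9 dB
N = −174 + 67.9 + 9.84 = −96.26 dBm
SNR = P_sig − N = −61.4 − (−96.26) = 34.86 dB → 34.9 dB

34.9 dB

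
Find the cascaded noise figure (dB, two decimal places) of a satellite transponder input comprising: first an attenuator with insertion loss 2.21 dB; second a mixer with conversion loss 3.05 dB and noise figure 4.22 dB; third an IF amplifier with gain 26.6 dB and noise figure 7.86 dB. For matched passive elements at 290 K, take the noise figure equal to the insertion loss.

Convert to linear (a loss of L dB is a gain of −L dB): F_i = 10^(NF_i/10), G_i = 10^(G_i,dB/10)
  Stage 1: F_1 = 10^(2.21/10) = 1.663, G_1 = 10^(−2.21/10) = 0.6012
  Stage 2: F_2 = 10^(4.22/10) = 2.642, G_2 = 10^(−3.05/10) = 0.4955
  Stage 3: F_3 = 10^(7.86/10) = 6.109, G_3 = 10^(26.6/10) = 457.1
Friis cascade:
  F = 1.663 + (2.642 − 1)/0.6012 + (6.109 − 1)/0.2979 = 21.55
NF = 10 log₁₀(21.55) = 13.33 dB

13.33 dB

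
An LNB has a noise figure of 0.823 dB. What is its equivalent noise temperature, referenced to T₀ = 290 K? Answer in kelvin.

60.5 K

F = 10^(0.823/10) = 1.20865
T_e = (F − 1)·T₀ = (1.20865 − 1) × 290 = 60.5 K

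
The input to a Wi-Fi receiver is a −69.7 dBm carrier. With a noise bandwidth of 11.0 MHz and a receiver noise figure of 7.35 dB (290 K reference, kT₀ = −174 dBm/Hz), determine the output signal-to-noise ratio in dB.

Noise floor: N = −174 + 10 log₁₀(B) + NF
10 log₁₀(1.10×10⁷) = 70.41 dB
N = −174 + 70.41 + 7.35 = −96.24 dBm
SNR = P_sig − N = −69.7 − (−96.24) = 26.54 dB → 26.5 dB

26.5 dB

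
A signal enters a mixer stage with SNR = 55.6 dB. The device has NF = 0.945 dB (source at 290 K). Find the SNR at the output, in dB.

54.655 dB

By definition F = SNR_in/SNR_out, so in dB: SNR_out = SNR_in − NF
SNR_out = 55.6 − 0.945 = 54.655 dB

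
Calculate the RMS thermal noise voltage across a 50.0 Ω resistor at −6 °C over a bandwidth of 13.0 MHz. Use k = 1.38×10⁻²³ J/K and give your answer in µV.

T = −6 °C + 273.15 = 267.15 K
V_n = √(4kTRB)
4kTRB = 4 × 1.38×10⁻²³ × 267.15 × 5.00×10¹ × 1.30×10⁷ = 9.59×10⁻¹² V²
V_n = √(9.59×10⁻¹²) = 3.10×10⁻⁶ V = 3.10 µV

3.10 µV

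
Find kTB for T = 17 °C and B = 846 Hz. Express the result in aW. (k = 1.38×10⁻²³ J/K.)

T = 17 °C + 273.15 = 290.15 K
P_n = kTB = 1.38×10⁻²³ × 290.15 × 8.46×10² = 3.39×10⁻¹⁸ W = 3.39 aW

3.39 aW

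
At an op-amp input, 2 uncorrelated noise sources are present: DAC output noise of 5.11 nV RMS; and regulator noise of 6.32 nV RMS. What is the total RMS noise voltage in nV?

8.13 nV

Uncorrelated sources add in power (mean-square): V_tot = √(ΣV_i²)
V_tot = √[(5.11×10⁻⁹)² + (6.32×10⁻⁹)²] = 8.13×10⁻⁹ V = 8.13 nV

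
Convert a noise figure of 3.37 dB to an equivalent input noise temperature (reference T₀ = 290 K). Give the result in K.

340 K

F = 10^(3.37/10) = 2.1727
T_e = (F − 1)·T₀ = (2.1727 − 1) × 290 = 340 K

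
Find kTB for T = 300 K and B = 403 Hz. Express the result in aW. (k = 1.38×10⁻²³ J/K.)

1.67 aW

P_n = kTB = 1.38×10⁻²³ × 300 × 4.03×10² = 1.67×10⁻¹⁸ W = 1.67 aW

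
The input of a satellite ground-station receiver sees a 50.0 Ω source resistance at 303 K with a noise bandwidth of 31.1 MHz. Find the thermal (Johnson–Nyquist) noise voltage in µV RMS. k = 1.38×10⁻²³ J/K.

V_n = √(4kTRB)
4kTRB = 4 × 1.38×10⁻²³ × 303 × 5.00×10¹ × 3.11×10⁷ = 2.60×10⁻¹¹ V²
V_n = √(2.60×10⁻¹¹) = 5.10×10⁻⁶ V = 5.10 µV

5.10 µV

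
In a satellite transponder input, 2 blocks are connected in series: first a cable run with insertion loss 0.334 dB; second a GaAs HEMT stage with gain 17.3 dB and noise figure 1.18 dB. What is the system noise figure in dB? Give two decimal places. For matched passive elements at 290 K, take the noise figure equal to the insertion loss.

Convert to linear (a loss of L dB is a gain of −L dB): F_i = 10^(NF_i/10), G_i = 10^(G_i,dB/10)
  Stage 1: F_1 = 10^(0.334/10) = 1.080, G_1 = 10^(−0.334/10) = 0.9260
  Stage 2: F_2 = 10^(1.18/10) = 1.312, G_2 = 10^(17.3/10) = 53.70
Friis cascade:
  F = 1.080 + (1.312 − 1)/0.9260 = 1.417
NF = 10 log₁₀(1.417) = 1.51 dB

1.51 dB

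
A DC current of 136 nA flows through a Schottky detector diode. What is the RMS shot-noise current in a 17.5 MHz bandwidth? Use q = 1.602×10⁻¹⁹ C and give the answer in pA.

I_n = √(2qI·B)
2qI·B = 2 × 1.602×10⁻¹⁹ × 1.36×10⁻⁷ × 1.75×10⁷ = 7.63×10⁻¹⁹ A²
I_n = √(7.63×10⁻¹⁹) = 8.73×10⁻¹⁰ A = 873 pA

873 pA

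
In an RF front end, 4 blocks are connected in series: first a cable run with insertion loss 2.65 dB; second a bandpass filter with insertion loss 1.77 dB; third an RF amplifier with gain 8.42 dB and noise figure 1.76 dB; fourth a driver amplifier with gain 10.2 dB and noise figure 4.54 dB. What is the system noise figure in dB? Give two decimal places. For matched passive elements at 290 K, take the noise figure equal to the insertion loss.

6.89 dB

Convert to linear (a loss of L dB is a gain of −L dB): F_i = 10^(NF_i/10), G_i = 10^(G_i,dB/10)
  Stage 1: F_1 = 10^(2.65/10) = 1.841, G_1 = 10^(−2.65/10) = 0.5433
  Stage 2: F_2 = 10^(1.77/10) = 1.503, G_2 = 10^(−1.77/10) = 0.6653
  Stage 3: F_3 = 10^(1.76/10) = 1.500, G_3 = 10^(8.42/10) = 6.950
  Stage 4: F_4 = 10^(4.54/10) = 2.844, G_4 = 10^(10.2/10) = 10.47
Friis cascade:
  F = 1.841 + (1.503 − 1)/0.5433 + (1.500 − 1)/0.3614 + (2.844 − 1)/2.512 = 4.884
NF = 10 log₁₀(4.884) = 6.89 dB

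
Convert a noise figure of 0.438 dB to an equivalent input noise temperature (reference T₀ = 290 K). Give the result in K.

30.8 K

F = 10^(0.438/10) = 1.10611
T_e = (F − 1)·T₀ = (1.10611 − 1) × 290 = 30.8 K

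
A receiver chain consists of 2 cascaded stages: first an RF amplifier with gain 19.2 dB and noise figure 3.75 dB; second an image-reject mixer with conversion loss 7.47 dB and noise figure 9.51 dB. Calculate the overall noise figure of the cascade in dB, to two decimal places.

Convert to linear (a loss of L dB is a gain of −L dB): F_i = 10^(NF_i/10), G_i = 10^(G_i,dB/10)
  Stage 1: F_1 = 10^(3.75/10) = 2.371, G_1 = 10^(19.2/10) = 83.18
  Stage 2: F_2 = 10^(9.51/10) = 8.933, G_2 = 10^(−7.47/10) = 0.1791
Friis cascade:
  F = 2.371 + (8.933 − 1)/83.18 = 2.467
NF = 10 log₁₀(2.467) = 3.92 dB

3.92 dB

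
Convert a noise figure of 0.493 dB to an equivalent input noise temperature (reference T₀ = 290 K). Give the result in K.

34.9 K

F = 10^(0.493/10) = 1.12021
T_e = (F − 1)·T₀ = (1.12021 − 1) × 290 = 34.9 K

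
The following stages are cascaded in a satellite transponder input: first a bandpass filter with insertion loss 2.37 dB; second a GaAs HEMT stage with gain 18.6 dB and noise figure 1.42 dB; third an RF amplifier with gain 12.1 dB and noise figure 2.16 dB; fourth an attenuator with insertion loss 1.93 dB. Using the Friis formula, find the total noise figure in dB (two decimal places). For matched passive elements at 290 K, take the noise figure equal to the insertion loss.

3.82 dB

Convert to linear (a loss of L dB is a gain of −L dB): F_i = 10^(NF_i/10), G_i = 10^(G_i,dB/10)
  Stage 1: F_1 = 10^(2.37/10) = 1.726, G_1 = 10^(−2.37/10) = 0.5794
  Stage 2: F_2 = 10^(1.42/10) = 1.387, G_2 = 10^(18.6/10) = 72.44
  Stage 3: F_3 = 10^(2.16/10) = 1.644, G_3 = 10^(12.1/10) = 16.22
  Stage 4: F_4 = 10^(1.93/10) = 1.560, G_4 = 10^(−1.93/10) = 0.6412
Friis cascade:
  F = 1.726 + (1.387 − 1)/0.5794 + (1.644 − 1)/41.98 + (1.560 − 1)/680.8 = 2.409
NF = 10 log₁₀(2.409) = 3.82 dB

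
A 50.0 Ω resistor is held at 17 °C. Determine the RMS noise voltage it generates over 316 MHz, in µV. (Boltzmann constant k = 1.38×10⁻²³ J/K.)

15.9 µV

T = 17 °C + 273.15 = 290.15 K
V_n = √(4kTRB)
4kTRB = 4 × 1.38×10⁻²³ × 290.15 × 5.00×10¹ × 3.16×10⁸ = 2.53×10⁻¹⁰ V²
V_n = √(2.53×10⁻¹⁰) = 1.59×10⁻⁵ V = 15.9 µV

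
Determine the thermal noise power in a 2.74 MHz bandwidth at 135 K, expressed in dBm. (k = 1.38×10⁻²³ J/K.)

−112.9 dBm

P_n = kTB = 1.38×10⁻²³ × 135 × 2.74×10⁶ = 5.10×10⁻¹⁵ W
In dBm: 10 log₁₀(5.10×10⁻¹⁵ / 10⁻³) = −112.9 dBm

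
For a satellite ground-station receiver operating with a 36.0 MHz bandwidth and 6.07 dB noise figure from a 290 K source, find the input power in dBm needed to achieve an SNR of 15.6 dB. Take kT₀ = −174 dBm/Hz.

−76.8 dBm

Sensitivity = −174 + 10 log₁₀(B) + NF + SNR_min
= −174 + 75.56 + 6.07 + 15.6
= −76.77 dBm → −76.8 dBm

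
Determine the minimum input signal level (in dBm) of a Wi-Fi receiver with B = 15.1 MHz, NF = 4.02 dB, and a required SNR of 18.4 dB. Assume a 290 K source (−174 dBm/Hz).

−79.8 dBm

Sensitivity = −174 + 10 log₁₀(B) + NF + SNR_min
= −174 + 71.79 + 4.02 + 18.4
= −79.79 dBm → −79.8 dBm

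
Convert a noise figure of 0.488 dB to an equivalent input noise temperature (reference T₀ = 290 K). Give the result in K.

F = 10^(0.488/10) = 1.11892
T_e = (F − 1)·T₀ = (1.11892 − 1) × 290 = 34.5 K

34.5 K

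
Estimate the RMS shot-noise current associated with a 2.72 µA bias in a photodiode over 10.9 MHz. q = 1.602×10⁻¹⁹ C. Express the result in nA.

I_n = √(2qI·B)
2qI·B = 2 × 1.602×10⁻¹⁹ × 2.72×10⁻⁶ × 1.09×10⁷ = 9.50×10⁻¹⁸ A²
I_n = √(9.50×10⁻¹⁸) = 3.08×10⁻⁹ A = 3.08 nA

3.08 nA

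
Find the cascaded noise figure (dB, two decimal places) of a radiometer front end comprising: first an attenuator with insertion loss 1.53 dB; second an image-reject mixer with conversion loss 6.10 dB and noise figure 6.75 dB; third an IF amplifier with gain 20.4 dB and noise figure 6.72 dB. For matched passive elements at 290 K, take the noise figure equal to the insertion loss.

14.50 dB

Convert to linear (a loss of L dB is a gain of −L dB): F_i = 10^(NF_i/10), G_i = 10^(G_i,dB/10)
  Stage 1: F_1 = 10^(1.53/10) = 1.422, G_1 = 10^(−1.53/10) = 0.7031
  Stage 2: F_2 = 10^(6.75/10) = 4.732, G_2 = 10^(−6.10/10) = 0.2455
  Stage 3: F_3 = 10^(6.72/10) = 4.699, G_3 = 10^(20.4/10) = 109.6
Friis cascade:
  F = 1.422 + (4.732 − 1)/0.7031 + (4.699 − 1)/0.1726 = 28.16
NF = 10 log₁₀(28.16) = 14.50 dB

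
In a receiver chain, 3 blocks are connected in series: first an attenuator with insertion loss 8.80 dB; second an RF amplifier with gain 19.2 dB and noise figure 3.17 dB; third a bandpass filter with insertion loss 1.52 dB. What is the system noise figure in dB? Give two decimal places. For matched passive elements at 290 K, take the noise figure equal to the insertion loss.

Convert to linear (a loss of L dB is a gain of −L dB): F_i = 10^(NF_i/10), G_i = 10^(G_i,dB/10)
  Stage 1: F_1 = 10^(8.80/10) = 7.586, G_1 = 10^(−8.80/10) = 0.1318
  Stage 2: F_2 = 10^(3.17/10) = 2.075, G_2 = 10^(19.2/10) = 83.18
  Stage 3: F_3 = 10^(1.52/10) = 1.419, G_3 = 10^(−1.52/10) = 0.7047
Friis cascade:
  F = 7.586 + (2.075 − 1)/0.1318 + (1.419 − 1)/10.96 = 15.78
NF = 10 log₁₀(15.78) = 11.98 dB

11.98 dB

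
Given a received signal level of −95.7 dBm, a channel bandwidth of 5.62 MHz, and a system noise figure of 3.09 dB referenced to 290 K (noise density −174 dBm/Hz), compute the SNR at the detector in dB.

Noise floor: N = −174 + 10 log₁₀(B) + NF
10 log₁₀(5.62×10⁶) = 67.5 dB
N = −174 + 67.5 + 3.09 = −103.41 dBm
SNR = P_sig − N = −95.7 − (−103.41) = 7.71 dB → 7.7 dB

7.7 dB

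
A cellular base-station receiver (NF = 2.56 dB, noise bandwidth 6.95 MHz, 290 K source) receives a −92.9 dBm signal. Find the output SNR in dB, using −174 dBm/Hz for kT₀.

10.1 dB

Noise floor: N = −174 + 10 log₁₀(B) + NF
10 log₁₀(6.95×10⁶) = 68.42 dB
N = −174 + 68.42 + 2.56 = −103.02 dBm
SNR = P_sig − N = −92.9 − (−103.02) = 10.12 dB → 10.1 dB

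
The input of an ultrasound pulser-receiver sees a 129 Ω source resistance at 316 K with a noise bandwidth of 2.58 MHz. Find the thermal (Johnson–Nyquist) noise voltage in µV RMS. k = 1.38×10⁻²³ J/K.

2.41 µV

V_n = √(4kTRB)
4kTRB = 4 × 1.38×10⁻²³ × 316 × 1.29×10² × 2.58×10⁶ = 5.81×10⁻¹² V²
V_n = √(5.81×10⁻¹²) = 2.41×10⁻⁶ V = 2.41 µV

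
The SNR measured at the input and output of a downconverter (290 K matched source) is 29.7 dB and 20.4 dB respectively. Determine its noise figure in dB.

9.3 dB

NF (dB) = SNR_in(dB) − SNR_out(dB) when the source is at T₀
NF = 29.7 − 20.4 = 9.3 dB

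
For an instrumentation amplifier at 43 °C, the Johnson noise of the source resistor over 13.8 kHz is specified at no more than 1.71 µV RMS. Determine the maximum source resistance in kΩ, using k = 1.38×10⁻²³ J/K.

12.1 kΩ

T = 43 °C + 273.15 = 316.15 K
Johnson–Nyquist: V_n = √(4kTRB) ⇒ R = V_n² / (4kTB)
4kTB = 4 × 1.38×10⁻²³ × 316.15 × 1.38×10⁴ = 2.41×10⁻¹⁶
R = (1.71×10⁻⁶)² / 2.41×10⁻¹⁶ = 1.21×10⁴ Ω = 12.1 kΩ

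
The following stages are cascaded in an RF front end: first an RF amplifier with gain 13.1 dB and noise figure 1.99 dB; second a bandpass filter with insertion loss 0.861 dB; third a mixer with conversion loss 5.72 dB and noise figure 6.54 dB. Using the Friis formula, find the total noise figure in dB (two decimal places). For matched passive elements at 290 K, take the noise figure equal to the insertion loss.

2.56 dB

Convert to linear (a loss of L dB is a gain of −L dB): F_i = 10^(NF_i/10), G_i = 10^(G_i,dB/10)
  Stage 1: F_1 = 10^(1.99/10) = 1.581, G_1 = 10^(13.1/10) = 20.42
  Stage 2: F_2 = 10^(0.861/10) = 1.219, G_2 = 10^(−0.861/10) = 0.8202
  Stage 3: F_3 = 10^(6.54/10) = 4.508, G_3 = 10^(−5.72/10) = 0.2679
Friis cascade:
  F = 1.581 + (1.219 − 1)/20.42 + (4.508 − 1)/16.75 = 1.801
NF = 10 log₁₀(1.801) = 2.56 dB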